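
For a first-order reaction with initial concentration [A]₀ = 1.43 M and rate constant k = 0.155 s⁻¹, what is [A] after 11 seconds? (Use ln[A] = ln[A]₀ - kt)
0.2599 M

ln[A] = ln[A]₀ - k·t = ln(1.43) - (0.155)·(11) = 0.3577 - 1.7050 = -1.3473
[A] = e^(-1.3473) = 0.2599 M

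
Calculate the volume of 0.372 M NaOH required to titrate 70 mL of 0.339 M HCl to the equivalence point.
V_{base} = 63.8 mL

At equivalence: moles acid = moles base.
moles HCl = 0.339 M × 0.07 L = 0.02373 mol
V_NaOH = 0.02373 mol ÷ 0.372 M = 0.06379 L = 63.8 mL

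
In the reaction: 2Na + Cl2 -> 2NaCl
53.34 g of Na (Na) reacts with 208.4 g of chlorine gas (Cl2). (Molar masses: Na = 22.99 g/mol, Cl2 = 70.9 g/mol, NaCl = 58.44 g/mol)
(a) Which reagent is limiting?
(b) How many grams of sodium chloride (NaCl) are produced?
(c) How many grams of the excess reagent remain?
(a) Na, (b) 135.6 g, (c) 126.2 g

Moles of Na = 53.34 g ÷ 22.99 g/mol = 2.32014 mol
Moles of Cl2 = 208.4 g ÷ 70.9 g/mol = 2.93935 mol
Moles ÷ coefficient: Na: 2.32014/2 = 1.16, Cl2: 2.93935/1 = 2.939
(a) Na has the smaller value, so Na is the limiting reagent.
(b) Moles of NaCl = 2.32014 mol Na × (2/2) = 2.32014 mol; mass = 2.32014 mol × 58.44 g/mol = 135.6 g
(c) Cl2 consumed = 2.32014 × (1/2) = 1.16007 mol; remaining = 2.93935 − 1.16007 = 1.77928 mol; mass = 1.77928 mol × 70.9 g/mol = 126.2 g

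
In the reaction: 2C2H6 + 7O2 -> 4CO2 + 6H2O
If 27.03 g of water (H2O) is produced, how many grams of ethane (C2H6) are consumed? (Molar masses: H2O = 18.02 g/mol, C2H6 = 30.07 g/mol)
Moles of H2O = 27.03 g ÷ 18.02 g/mol = 1.5 mol
Mole ratio: 2 mol C2H6 / 6 mol H2O
Moles of C2H6 = 1.5 × (2/6) = 0.5 mol
Mass of C2H6 = 0.5 mol × 30.07 g/mol = 15.04 g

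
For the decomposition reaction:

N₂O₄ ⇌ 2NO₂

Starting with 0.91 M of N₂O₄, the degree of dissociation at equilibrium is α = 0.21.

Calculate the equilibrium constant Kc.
K_c = 0.2032

x = α·[A]₀ = 0.21 × 0.91 = 0.1911 M dissociated.
At eq: [N₂O₄] = 0.91 − 0.1911 = 0.7189 M; [NO₂] = 2x = 0.3822 M.
Kc = [NO₂]²/[N₂O₄] = (0.3822)²/0.7189 = 0.2032.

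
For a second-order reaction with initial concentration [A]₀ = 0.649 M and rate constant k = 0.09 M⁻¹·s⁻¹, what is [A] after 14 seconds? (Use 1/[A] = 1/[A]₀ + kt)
0.3570 M

1/[A] = 1/[A]₀ + k·t = 1/0.649 + (0.09)·(14) = 1.5408 + 1.2600 = 2.8008
[A] = 1/2.8008 = 0.3570 M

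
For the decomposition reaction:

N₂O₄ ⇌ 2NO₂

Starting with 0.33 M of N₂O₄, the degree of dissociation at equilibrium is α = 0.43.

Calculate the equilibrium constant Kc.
K_c = 0.4282

x = α·[A]₀ = 0.43 × 0.33 = 0.1419 M dissociated.
At eq: [N₂O₄] = 0.33 − 0.1419 = 0.1881 M; [NO₂] = 2x = 0.2838 M.
Kc = [NO₂]²/[N₂O₄] = (0.2838)²/0.1881 = 0.4282.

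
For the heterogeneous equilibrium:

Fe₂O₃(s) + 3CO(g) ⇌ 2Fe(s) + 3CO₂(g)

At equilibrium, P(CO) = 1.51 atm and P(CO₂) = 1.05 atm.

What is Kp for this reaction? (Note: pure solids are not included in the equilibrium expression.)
K_p = 0.336

Solids (Fe₂O₃, Fe) are excluded.
Kp = P(CO₂)³/P(CO)³ = (1.05)³/(1.51)³ = 1.158/3.443 = 0.336.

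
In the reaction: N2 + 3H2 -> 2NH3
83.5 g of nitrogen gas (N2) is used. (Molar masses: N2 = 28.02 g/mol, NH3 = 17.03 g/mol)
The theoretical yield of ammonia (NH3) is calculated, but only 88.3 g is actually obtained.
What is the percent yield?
Moles of N2 = 83.5 g ÷ 28.02 g/mol = 2.98001 mol
Mole ratio: 2 mol NH3 / 1 mol N2
Moles of NH3 = 2.98001 × (2/1) = 5.96003 mol
Theoretical yield = 5.96003 mol × 17.03 g/mol = 101.5 g
Actual yield = 88.3 g
Percent yield = (88.3 / 101.5) × 100% = 87.0%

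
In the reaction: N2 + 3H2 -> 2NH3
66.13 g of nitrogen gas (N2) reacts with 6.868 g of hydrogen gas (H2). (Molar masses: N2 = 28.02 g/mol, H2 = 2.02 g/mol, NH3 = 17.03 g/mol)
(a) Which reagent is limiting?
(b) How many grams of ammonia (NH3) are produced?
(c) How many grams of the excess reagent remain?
(a) H2, (b) 38.6 g, (c) 34.37 g

Moles of N2 = 66.13 g ÷ 28.02 g/mol = 2.3601 mol
Moles of H2 = 6.868 g ÷ 2.02 g/mol = 3.4 mol
Moles ÷ coefficient: N2: 2.3601/1 = 2.36, H2: 3.4/3 = 1.133
(a) H2 has the smaller value, so H2 is the limiting reagent.
(b) Moles of NH3 = 3.4 mol H2 × (2/3) = 2.26667 mol; mass = 2.26667 mol × 17.03 g/mol = 38.6 g
(c) N2 consumed = 3.4 × (1/3) = 1.13333 mol; remaining = 2.3601 − 1.13333 = 1.22677 mol; mass = 1.22677 mol × 28.02 g/mol = 34.37 g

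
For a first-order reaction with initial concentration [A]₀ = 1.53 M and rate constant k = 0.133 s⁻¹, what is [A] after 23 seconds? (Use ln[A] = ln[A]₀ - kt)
0.0718 M

ln[A] = ln[A]₀ - k·t = ln(1.53) - (0.133)·(23) = 0.4253 - 3.0590 = -2.6337
[A] = e^(-2.6337) = 0.0718 M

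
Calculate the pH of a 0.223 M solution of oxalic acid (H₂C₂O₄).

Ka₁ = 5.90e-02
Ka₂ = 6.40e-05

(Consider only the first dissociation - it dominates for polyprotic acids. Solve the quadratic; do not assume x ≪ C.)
pH = 1.05

x² + Ka₁·x − Ka₁·C = 0 with Ka₁ = 5.90e-02, C = 0.223.
x = (−Ka₁ + √(Ka₁² + 4·Ka₁·C))/2 = 8.8937e-02 M, so pH = 1.05.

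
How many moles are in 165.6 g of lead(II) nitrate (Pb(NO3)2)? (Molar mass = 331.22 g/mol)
Moles = 165.6 g ÷ 331.22 g/mol = 0.5 mol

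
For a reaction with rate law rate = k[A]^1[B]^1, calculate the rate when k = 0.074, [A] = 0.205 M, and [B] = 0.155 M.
0.002351 M/s

rate = k·[A]^1·[B]^1 = 0.074·(0.205)^1·(0.155)^1 = 0.074·0.205·0.155 = 0.002351 M/s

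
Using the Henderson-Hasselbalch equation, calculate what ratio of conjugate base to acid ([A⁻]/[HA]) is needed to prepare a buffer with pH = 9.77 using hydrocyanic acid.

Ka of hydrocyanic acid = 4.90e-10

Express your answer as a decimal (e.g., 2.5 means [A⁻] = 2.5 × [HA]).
[A⁻]/[HA] = 2.885

pKa = −log(4.90e-10) = 9.3098. pH = pKa + log([A⁻]/[HA]). 9.77 = 9.3098 + log(ratio). log(ratio) = 9.77 − 9.3098 = 0.4602. ratio = 10^(0.4602) = 2.885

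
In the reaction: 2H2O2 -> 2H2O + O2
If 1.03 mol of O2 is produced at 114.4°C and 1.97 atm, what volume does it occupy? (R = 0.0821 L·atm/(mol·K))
T = 114.4°C + 273.15 = 387.55 K
V = nRT/P = (1.03 × 0.0821 × 387.55) / 1.97
V = 16.64 L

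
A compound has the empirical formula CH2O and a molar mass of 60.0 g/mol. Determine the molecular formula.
Empirical formula mass of CH2O = 30.03 g/mol
Multiplier = 60.0 / 30.03 ≈ 2
Molecular formula = (CH2O) × 2 = C2H4O2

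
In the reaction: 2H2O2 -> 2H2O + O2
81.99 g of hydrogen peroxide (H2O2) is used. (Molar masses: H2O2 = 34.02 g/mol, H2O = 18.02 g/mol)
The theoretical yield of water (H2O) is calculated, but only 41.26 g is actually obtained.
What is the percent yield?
Moles of H2O2 = 81.99 g ÷ 34.02 g/mol = 2.41005 mol
Mole ratio: 2 mol H2O / 2 mol H2O2
Moles of H2O = 2.41005 × (2/2) = 2.41005 mol
Theoretical yield = 2.41005 mol × 18.02 g/mol = 43.429 g
Actual yield = 41.26 g
Percent yield = (41.26 / 43.429) × 100% = 95.0%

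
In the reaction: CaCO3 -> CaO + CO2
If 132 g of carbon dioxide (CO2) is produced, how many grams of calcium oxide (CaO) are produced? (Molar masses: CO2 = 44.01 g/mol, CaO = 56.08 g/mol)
Moles of CO2 = 132 g ÷ 44.01 g/mol = 2.99932 mol
Mole ratio: 1 mol CaO / 1 mol CO2
Moles of CaO = 2.99932 × (1/1) = 2.99932 mol
Mass of CaO = 2.99932 mol × 56.08 g/mol = 168.2 g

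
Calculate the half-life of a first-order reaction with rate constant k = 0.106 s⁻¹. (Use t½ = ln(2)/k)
6.54 s

t½ = ln(2)/k = 0.6931/0.106 = 6.54 s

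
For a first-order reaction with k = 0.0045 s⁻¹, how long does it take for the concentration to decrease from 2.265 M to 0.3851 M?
393.74 s

From ln[A] = ln[A]₀ - k·t: t = ln([A]₀/[A])/k = ln(2.265/0.3851)/0.0045 = ln(5.8816)/0.0045 = 1.7718/0.0045 = 393.74 s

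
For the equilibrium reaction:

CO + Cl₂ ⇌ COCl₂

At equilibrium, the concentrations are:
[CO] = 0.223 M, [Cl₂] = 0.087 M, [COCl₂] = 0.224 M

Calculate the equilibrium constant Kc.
K_c = 11.5458

Kc = ([COCl₂]) / ([CO] × [Cl₂])
   = ((0.224)) / ((0.223)·(0.087))
   = 0.224 / 0.019401 = 11.5458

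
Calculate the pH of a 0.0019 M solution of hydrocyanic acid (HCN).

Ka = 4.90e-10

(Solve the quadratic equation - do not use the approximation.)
pH = 6.02

x² + Ka×x - Ka×C = 0. Using quadratic formula: [H⁺] = 9.6464e-07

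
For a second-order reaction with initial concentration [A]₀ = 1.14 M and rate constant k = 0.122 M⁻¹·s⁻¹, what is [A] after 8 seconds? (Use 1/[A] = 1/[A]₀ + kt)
0.5396 M

1/[A] = 1/[A]₀ + k·t = 1/1.14 + (0.122)·(8) = 0.8772 + 0.9760 = 1.8532
[A] = 1/1.8532 = 0.5396 M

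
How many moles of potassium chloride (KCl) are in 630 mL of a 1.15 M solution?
Moles = Molarity × Volume (L)
Moles = 1.15 M × 0.63 L = 0.7245 mol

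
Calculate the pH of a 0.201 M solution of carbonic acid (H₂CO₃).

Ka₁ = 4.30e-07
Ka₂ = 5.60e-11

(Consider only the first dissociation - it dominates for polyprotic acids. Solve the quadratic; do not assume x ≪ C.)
pH = 3.53

x² + Ka₁·x − Ka₁·C = 0 with Ka₁ = 4.30e-07, C = 0.201.
x = (−Ka₁ + √(Ka₁² + 4·Ka₁·C))/2 = 2.9377e-04 M, so pH = 3.53.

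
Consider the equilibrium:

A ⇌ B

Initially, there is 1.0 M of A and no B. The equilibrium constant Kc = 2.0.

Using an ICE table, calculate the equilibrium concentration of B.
[B] = 0.667 M

ICE: [A] = 1.0 − x, [B] = x.
Kc = x/(1.0 − x) = 2.0 ⇒ x = 2.0·1.0/(1 + 2.0) = 2/3 = 0.6667.
[B] = x = 0.667 M.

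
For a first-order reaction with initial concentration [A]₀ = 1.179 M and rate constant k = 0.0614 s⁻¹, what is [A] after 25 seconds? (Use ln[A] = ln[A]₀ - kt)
0.2540 M

ln[A] = ln[A]₀ - k·t = ln(1.179) - (0.0614)·(25) = 0.1647 - 1.5350 = -1.3703
[A] = e^(-1.3703) = 0.2540 M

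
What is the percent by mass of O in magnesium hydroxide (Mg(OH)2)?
Mass of O in formula = 16.0 × 2 = 32 g/mol
Molar mass = 58.33 g/mol
% O = (32/58.33) × 100% = 54.86%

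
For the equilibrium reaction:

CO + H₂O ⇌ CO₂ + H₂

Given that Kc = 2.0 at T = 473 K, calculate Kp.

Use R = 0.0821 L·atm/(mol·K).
K_p = 2.0000

Δn = (moles gaseous products) − (moles gaseous reactants) = 0
T = 473 K; RT = 0.0821 × 473 = 38.8333
Kp = Kc·(RT)^Δn = 2.0 × (38.8333)^0 = 2.0 × 1 = 2.0000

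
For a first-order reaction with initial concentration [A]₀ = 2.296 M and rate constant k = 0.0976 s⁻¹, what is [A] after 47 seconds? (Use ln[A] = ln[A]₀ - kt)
0.0234 M

ln[A] = ln[A]₀ - k·t = ln(2.296) - (0.0976)·(47) = 0.8312 - 4.5872 = -3.7560
[A] = e^(-3.7560) = 0.0234 M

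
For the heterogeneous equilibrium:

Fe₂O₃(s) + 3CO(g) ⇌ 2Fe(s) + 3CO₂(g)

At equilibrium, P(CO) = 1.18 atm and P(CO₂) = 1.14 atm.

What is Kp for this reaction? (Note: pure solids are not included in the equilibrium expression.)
K_p = 0.902

Solids (Fe₂O₃, Fe) are excluded.
Kp = P(CO₂)³/P(CO)³ = (1.14)³/(1.18)³ = 1.482/1.643 = 0.902.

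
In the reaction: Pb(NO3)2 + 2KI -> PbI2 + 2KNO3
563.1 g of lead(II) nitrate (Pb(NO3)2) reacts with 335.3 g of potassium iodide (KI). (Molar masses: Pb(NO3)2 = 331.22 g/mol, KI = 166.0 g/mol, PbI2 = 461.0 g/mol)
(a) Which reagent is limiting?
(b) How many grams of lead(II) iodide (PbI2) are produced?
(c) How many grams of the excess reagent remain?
(a) KI, (b) 465.6 g, (c) 228.6 g

Moles of Pb(NO3)2 = 563.1 g ÷ 331.22 g/mol = 1.70008 mol
Moles of KI = 335.3 g ÷ 166.0 g/mol = 2.01988 mol
Moles ÷ coefficient: Pb(NO3)2: 1.70008/1 = 1.7, KI: 2.01988/2 = 1.01
(a) KI has the smaller value, so KI is the limiting reagent.
(b) Moles of PbI2 = 2.01988 mol KI × (1/2) = 1.00994 mol; mass = 1.00994 mol × 461.0 g/mol = 465.6 g
(c) Pb(NO3)2 consumed = 2.01988 × (1/2) = 1.00994 mol; remaining = 1.70008 − 1.00994 = 0.690139 mol; mass = 0.690139 mol × 331.22 g/mol = 228.6 g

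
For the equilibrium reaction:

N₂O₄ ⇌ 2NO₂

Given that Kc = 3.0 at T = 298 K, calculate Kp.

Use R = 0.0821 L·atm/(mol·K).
K_p = 73.3974

Δn = (moles gaseous products) − (moles gaseous reactants) = 1
T = 298 K; RT = 0.0821 × 298 = 24.4658
Kp = Kc·(RT)^Δn = 3.0 × (24.4658)^1 = 3.0 × 24.4658 = 73.3974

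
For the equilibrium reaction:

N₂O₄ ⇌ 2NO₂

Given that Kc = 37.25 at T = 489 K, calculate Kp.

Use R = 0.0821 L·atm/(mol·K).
K_p = 1.50e+03

Δn = (moles gaseous products) − (moles gaseous reactants) = 1
T = 489 K; RT = 0.0821 × 489 = 40.1469
Kp = Kc·(RT)^Δn = 37.25 × (40.1469)^1 = 37.25 × 40.1469 = 1.50e+03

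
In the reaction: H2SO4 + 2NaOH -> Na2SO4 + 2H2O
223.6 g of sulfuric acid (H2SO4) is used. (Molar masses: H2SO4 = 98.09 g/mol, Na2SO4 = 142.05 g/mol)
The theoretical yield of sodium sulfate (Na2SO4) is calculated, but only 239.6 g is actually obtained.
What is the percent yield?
Moles of H2SO4 = 223.6 g ÷ 98.09 g/mol = 2.27954 mol
Mole ratio: 1 mol Na2SO4 / 1 mol H2SO4
Moles of Na2SO4 = 2.27954 × (1/1) = 2.27954 mol
Theoretical yield = 2.27954 mol × 142.05 g/mol = 323.81 g
Actual yield = 239.6 g
Percent yield = (239.6 / 323.81) × 100% = 74.0%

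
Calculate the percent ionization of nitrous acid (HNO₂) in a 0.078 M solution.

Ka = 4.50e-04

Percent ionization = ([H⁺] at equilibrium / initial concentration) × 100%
Percent ionization = 7.31%

Let x = [H⁺]. Ka = x²/(C - x) ⇒ x² + (4.50e-04)x - (4.50e-04)(0.078) = 0. x = 5.7038e-03. Percent = (5.7038e-03/0.078) × 100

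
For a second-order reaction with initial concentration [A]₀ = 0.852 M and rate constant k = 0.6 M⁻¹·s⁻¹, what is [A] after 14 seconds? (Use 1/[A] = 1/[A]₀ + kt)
0.1045 M

1/[A] = 1/[A]₀ + k·t = 1/0.852 + (0.6)·(14) = 1.1737 + 8.4000 = 9.5737
[A] = 1/9.5737 = 0.1045 M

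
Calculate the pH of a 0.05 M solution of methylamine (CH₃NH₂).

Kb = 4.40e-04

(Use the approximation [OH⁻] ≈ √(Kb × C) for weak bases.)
pH = 11.67

[OH⁻] = √(Kb × C) = √(4.40e-04 × 0.05) = 4.6904e-03. pOH = 2.33, pH = 14 - pOH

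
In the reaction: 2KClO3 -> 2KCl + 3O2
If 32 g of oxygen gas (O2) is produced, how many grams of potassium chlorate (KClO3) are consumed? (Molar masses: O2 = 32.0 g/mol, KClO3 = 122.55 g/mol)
Moles of O2 = 32 g ÷ 32.0 g/mol = 1 mol
Mole ratio: 2 mol KClO3 / 3 mol O2
Moles of KClO3 = 1 × (2/3) = 0.666667 mol
Mass of KClO3 = 0.666667 mol × 122.55 g/mol = 81.7 g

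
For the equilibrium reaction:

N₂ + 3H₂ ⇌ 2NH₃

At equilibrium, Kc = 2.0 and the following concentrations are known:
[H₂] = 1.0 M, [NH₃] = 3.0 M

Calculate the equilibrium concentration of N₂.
[N₂] = 4.5000 M

Kc = ([NH₃]^2) / ([N₂] × [H₂]^3) = 2.0
[N₂]^1 = (product terms)/(Kc · other reactant terms) = 9 / (2.0 · 1) = 4.5
[N₂] = 4.5000 M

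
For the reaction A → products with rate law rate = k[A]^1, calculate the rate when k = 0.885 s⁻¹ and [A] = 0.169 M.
0.1496 M/s

rate = k·[A]^1 = 0.885·(0.169)^1 = 0.885·0.169 = 0.1496 M/s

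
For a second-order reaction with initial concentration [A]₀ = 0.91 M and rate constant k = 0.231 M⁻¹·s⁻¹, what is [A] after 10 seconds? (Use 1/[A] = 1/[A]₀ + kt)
0.2933 M

1/[A] = 1/[A]₀ + k·t = 1/0.91 + (0.231)·(10) = 1.0989 + 2.3100 = 3.4089
[A] = 1/3.4089 = 0.2933 M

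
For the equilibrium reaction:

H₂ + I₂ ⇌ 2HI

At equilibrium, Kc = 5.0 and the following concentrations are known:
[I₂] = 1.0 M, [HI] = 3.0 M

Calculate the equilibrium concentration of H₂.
[H₂] = 1.8000 M

Kc = ([HI]^2) / ([H₂] × [I₂]) = 5.0
[H₂]^1 = (product terms)/(Kc · other reactant terms) = 9 / (5.0 · 1) = 1.8
[H₂] = 1.8000 M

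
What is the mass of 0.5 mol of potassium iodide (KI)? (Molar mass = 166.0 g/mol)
Mass = 0.5 mol × 166.0 g/mol = 83 g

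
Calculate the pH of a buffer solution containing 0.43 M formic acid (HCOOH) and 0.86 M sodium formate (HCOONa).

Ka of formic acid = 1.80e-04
pH = 4.05

pKa = -log(1.80e-04) = 3.74. pH = pKa + log([A⁻]/[HA]) = 3.74 + log(0.86/0.43)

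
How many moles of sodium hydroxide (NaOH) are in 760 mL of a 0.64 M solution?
Moles = Molarity × Volume (L)
Moles = 0.64 M × 0.76 L = 0.4864 mol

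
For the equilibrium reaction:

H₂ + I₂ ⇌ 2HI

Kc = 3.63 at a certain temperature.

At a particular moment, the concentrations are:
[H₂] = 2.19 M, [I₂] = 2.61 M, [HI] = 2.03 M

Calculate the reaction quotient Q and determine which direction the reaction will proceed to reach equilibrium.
Q = 0.721, Q < K, reaction proceeds forward (toward products)

Q = ([HI]^2) / ([H₂] × [I₂])
  = ((2.03)^2) / ((2.19)·(2.61)) = 4.1209/5.7159 = 0.721
Since Q = 0.721 < Kc = 3.63, the reaction proceeds forward (toward products) to reach equilibrium.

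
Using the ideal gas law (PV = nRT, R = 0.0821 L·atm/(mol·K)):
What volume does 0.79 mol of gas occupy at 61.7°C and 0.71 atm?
T = 61.7°C + 273.15 = 334.85 K
V = nRT/P = (0.79 × 0.0821 × 334.85) / 0.71
V = 30.59 L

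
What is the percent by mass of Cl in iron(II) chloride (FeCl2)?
Mass of Cl in formula = 35.45 × 2 = 70.9 g/mol
Molar mass = 126.75 g/mol
% Cl = (70.9/126.75) × 100% = 55.94%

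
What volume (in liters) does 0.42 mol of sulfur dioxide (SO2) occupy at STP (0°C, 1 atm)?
At STP, 1 mol of gas occupies 22.4 L
Volume = 0.42 mol × 22.4 L/mol = 9.41 L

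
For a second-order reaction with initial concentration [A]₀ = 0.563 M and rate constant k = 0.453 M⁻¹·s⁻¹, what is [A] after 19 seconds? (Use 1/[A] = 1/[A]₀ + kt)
0.0963 M

1/[A] = 1/[A]₀ + k·t = 1/0.563 + (0.453)·(19) = 1.7762 + 8.6070 = 10.3832
[A] = 1/10.3832 = 0.0963 M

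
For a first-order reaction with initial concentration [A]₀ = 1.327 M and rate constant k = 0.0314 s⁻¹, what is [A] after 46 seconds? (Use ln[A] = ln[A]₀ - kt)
0.3130 M

ln[A] = ln[A]₀ - k·t = ln(1.327) - (0.0314)·(46) = 0.2829 - 1.4444 = -1.1615
[A] = e^(-1.1615) = 0.3130 M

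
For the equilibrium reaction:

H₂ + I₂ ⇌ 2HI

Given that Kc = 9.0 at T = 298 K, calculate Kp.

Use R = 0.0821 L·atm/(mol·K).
K_p = 9.0000

Δn = (moles gaseous products) − (moles gaseous reactants) = 0
T = 298 K; RT = 0.0821 × 298 = 24.4658
Kp = Kc·(RT)^Δn = 9.0 × (24.4658)^0 = 9.0 × 1 = 9.0000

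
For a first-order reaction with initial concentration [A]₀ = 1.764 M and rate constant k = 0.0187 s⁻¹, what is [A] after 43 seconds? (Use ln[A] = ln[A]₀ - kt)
0.7894 M

ln[A] = ln[A]₀ - k·t = ln(1.764) - (0.0187)·(43) = 0.5676 - 0.8041 = -0.2365
[A] = e^(-0.2365) = 0.7894 M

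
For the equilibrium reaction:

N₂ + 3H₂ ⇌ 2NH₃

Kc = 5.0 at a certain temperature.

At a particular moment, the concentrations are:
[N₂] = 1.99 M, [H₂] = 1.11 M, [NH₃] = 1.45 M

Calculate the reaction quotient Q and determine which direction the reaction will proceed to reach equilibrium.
Q = 0.773, Q < K, reaction proceeds forward (toward products)

Q = ([NH₃]^2) / ([N₂] × [H₂]^3)
  = ((1.45)^2) / ((1.99)·(1.11)^3) = 2.1025/2.7216 = 0.7725
Since Q = 0.7725 < Kc = 5.0, the reaction proceeds forward (toward products) to reach equilibrium.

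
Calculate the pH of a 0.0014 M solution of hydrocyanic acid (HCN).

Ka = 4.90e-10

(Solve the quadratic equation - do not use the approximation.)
pH = 6.08

x² + Ka×x - Ka×C = 0. Using quadratic formula: [H⁺] = 8.2801e-07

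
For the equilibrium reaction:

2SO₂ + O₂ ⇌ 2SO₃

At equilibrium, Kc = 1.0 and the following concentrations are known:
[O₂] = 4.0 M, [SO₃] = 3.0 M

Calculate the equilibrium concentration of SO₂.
[SO₂] = 1.5000 M

Kc = ([SO₃]^2) / ([SO₂]^2 × [O₂]) = 1.0
[SO₂]^2 = (product terms)/(Kc · other reactant terms) = 9 / (1.0 · 4) = 2.25
[SO₂] = (2.25)^(1/2) = 1.5000 M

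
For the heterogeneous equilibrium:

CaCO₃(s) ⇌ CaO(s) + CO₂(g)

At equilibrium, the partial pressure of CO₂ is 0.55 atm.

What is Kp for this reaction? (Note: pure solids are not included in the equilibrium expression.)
K_p = 0.55

Solids (CaCO₃, CaO) have activity 1 and are excluded.
Kp = P(CO₂) = 0.55.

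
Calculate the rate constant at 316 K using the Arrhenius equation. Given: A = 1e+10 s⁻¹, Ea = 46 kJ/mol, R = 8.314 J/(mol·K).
2.49e+02 s⁻¹

k = A·exp(-Ea/(R·T)) = 1e+10·exp(-46000/(8.314·316)) = 1e+10·exp(-17.5090) = 1e+10·2.4886e-08 = 2.49e+02 s⁻¹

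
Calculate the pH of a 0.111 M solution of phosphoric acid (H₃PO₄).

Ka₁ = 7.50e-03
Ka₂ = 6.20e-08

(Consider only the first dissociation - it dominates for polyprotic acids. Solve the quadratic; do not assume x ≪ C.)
pH = 1.60

x² + Ka₁·x − Ka₁·C = 0 with Ka₁ = 7.50e-03, C = 0.111.
x = (−Ka₁ + √(Ka₁² + 4·Ka₁·C))/2 = 2.5346e-02 M, so pH = 1.60.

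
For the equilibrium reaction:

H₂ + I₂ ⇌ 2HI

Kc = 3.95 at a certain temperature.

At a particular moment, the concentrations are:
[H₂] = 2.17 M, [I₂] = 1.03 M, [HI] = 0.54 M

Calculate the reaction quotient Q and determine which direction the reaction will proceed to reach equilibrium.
Q = 0.130, Q < K, reaction proceeds forward (toward products)

Q = ([HI]^2) / ([H₂] × [I₂])
  = ((0.54)^2) / ((2.17)·(1.03)) = 0.2916/2.2351 = 0.1305
Since Q = 0.1305 < Kc = 3.95, the reaction proceeds forward (toward products) to reach equilibrium.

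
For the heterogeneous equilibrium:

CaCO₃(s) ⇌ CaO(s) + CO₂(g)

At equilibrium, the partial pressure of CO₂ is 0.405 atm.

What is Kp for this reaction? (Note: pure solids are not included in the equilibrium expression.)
K_p = 0.405

Solids (CaCO₃, CaO) have activity 1 and are excluded.
Kp = P(CO₂) = 0.405.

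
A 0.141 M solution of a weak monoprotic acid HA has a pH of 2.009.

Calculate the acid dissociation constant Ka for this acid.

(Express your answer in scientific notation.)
K_a = 7.31e-04

[H⁺] = 10^(−pH) = 10^(−2.009) = 9.795e-03 M. For HA ⇌ H⁺ + A⁻, Ka = x²/(C − x) = (9.795e-03)²/(0.141 − 9.795e-03) = 7.31e-04.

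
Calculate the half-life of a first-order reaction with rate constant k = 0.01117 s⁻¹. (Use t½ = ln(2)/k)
62.05 s

t½ = ln(2)/k = 0.6931/0.01117 = 62.05 s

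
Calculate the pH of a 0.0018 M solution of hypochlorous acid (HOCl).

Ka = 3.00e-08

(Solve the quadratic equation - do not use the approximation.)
pH = 5.13

x² + Ka×x - Ka×C = 0. Using quadratic formula: [H⁺] = 7.3335e-06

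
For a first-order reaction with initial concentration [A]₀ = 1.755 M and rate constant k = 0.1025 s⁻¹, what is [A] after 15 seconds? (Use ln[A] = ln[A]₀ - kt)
0.3772 M

ln[A] = ln[A]₀ - k·t = ln(1.755) - (0.1025)·(15) = 0.5625 - 1.5375 = -0.9750
[A] = e^(-0.9750) = 0.3772 M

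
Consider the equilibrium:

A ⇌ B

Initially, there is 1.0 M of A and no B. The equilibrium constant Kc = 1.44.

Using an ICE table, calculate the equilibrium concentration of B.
[B] = 0.590 M

ICE: [A] = 1.0 − x, [B] = x.
Kc = x/(1.0 − x) = 1.44 ⇒ x = 1.44·1.0/(1 + 1.44) = 1.44/2.44 = 0.5902.
[B] = x = 0.590 M.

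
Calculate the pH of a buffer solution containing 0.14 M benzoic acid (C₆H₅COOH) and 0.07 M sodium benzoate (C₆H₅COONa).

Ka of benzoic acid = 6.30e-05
pH = 3.90

pKa = -log(6.30e-05) = 4.20. pH = pKa + log([A⁻]/[HA]) = 4.20 + log(0.07/0.14)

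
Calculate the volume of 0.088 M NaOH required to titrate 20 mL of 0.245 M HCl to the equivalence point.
V_{base} = 55.7 mL

At equivalence: moles acid = moles base.
moles HCl = 0.245 M × 0.02 L = 0.0049 mol
V_NaOH = 0.0049 mol ÷ 0.088 M = 0.05568 L = 55.7 mL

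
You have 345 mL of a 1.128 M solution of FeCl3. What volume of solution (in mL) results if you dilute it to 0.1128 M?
Using M₁V₁ = M₂V₂:
1.128 × 345 = 0.1128 × V₂
V₂ = (1.128 × 345) / 0.1128 = 3450 mL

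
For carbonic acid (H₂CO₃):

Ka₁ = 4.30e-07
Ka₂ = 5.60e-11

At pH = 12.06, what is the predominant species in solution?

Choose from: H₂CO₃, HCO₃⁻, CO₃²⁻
CO₃²⁻

pKa1 = 6.37, pKa2 = 10.25. Each pKa is the crossover between adjacent species; pH = 12.06 lies in the region where CO₃²⁻ predominates.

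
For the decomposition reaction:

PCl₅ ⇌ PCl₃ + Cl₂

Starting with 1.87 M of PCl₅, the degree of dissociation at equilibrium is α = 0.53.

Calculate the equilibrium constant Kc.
K_c = 1.1176

x = α·[A]₀ = 0.53 × 1.87 = 0.9911 M dissociated.
At eq: [PCl₅] = 1.87 − 0.9911 = 0.8789 M; [PCl₃] = [Cl₂] = x = 0.9911 M.
Kc = [PCl₃][Cl₂]/[PCl₅] = (0.9911)²/0.8789 = 1.118.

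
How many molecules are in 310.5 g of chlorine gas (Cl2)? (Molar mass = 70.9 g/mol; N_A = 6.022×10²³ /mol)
Moles = 310.5 g ÷ 70.9 g/mol = 4.37941 mol
Molecules = 4.37941 mol × 6.022×10²³ /mol = 2.637e+24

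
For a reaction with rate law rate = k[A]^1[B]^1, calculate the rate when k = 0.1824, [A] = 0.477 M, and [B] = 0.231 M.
0.0201 M/s

rate = k·[A]^1·[B]^1 = 0.1824·(0.477)^1·(0.231)^1 = 0.1824·0.477·0.231 = 0.0201 M/s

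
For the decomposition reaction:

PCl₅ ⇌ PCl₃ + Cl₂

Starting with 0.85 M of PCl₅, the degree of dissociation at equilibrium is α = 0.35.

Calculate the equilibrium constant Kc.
K_c = 0.1602

x = α·[A]₀ = 0.35 × 0.85 = 0.2975 M dissociated.
At eq: [PCl₅] = 0.85 − 0.2975 = 0.5525 M; [PCl₃] = [Cl₂] = x = 0.2975 M.
Kc = [PCl₃][Cl₂]/[PCl₅] = (0.2975)²/0.5525 = 0.1602.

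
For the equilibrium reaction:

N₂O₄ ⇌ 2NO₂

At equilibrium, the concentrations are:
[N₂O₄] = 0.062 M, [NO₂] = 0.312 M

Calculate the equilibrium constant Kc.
K_c = 1.5701

Kc = ([NO₂]^2) / ([N₂O₄])
   = ((0.312)^2) / ((0.062))
   = 0.097344 / 0.062 = 1.5701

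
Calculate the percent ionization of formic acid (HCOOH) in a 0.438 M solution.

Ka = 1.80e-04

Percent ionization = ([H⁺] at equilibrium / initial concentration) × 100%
Percent ionization = 2.01%

Let x = [H⁺]. Ka = x²/(C - x) ⇒ x² + (1.80e-04)x - (1.80e-04)(0.438) = 0. x = 8.7896e-03. Percent = (8.7896e-03/0.438) × 100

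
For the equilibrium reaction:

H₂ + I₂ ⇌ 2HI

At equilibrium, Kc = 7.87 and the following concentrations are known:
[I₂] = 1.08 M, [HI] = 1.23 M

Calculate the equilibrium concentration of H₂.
[H₂] = 0.1780 M

Kc = ([HI]^2) / ([H₂] × [I₂]) = 7.87
[H₂]^1 = (product terms)/(Kc · other reactant terms) = 1.5129 / (7.87 · 1.08) = 0.178
[H₂] = 0.1780 M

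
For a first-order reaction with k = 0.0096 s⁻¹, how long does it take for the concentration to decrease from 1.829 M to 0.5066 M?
133.73 s

From ln[A] = ln[A]₀ - k·t: t = ln([A]₀/[A])/k = ln(1.829/0.5066)/0.0096 = ln(3.6103)/0.0096 = 1.2838/0.0096 = 133.73 s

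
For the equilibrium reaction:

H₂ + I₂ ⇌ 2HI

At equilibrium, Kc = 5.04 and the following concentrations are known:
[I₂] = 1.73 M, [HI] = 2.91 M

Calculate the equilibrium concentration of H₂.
[H₂] = 0.9712 M

Kc = ([HI]^2) / ([H₂] × [I₂]) = 5.04
[H₂]^1 = (product terms)/(Kc · other reactant terms) = 8.4681 / (5.04 · 1.73) = 0.9712
[H₂] = 0.9712 M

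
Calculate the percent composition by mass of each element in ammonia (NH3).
N: 82.27%, H: 17.76%

Molar mass of NH3 = 17.03 g/mol
% N = (1 × 14.01) / 17.03 × 100% = 14.01 / 17.03 × 100% = 82.27%
% H = (3 × 1.008) / 17.03 × 100% = 3.024 / 17.03 × 100% = 17.76%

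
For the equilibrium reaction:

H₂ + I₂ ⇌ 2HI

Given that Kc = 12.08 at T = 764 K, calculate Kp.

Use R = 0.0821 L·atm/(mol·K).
K_p = 12.0800

Δn = (moles gaseous products) − (moles gaseous reactants) = 0
T = 764 K; RT = 0.0821 × 764 = 62.7244
Kp = Kc·(RT)^Δn = 12.08 × (62.7244)^0 = 12.08 × 1 = 12.0800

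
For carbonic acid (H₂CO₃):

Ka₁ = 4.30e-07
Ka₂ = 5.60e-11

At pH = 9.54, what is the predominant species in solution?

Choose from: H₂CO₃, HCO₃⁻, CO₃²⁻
HCO₃⁻

pKa1 = 6.37, pKa2 = 10.25. Each pKa is the crossover between adjacent species; pH = 9.54 lies in the region where HCO₃⁻ predominates.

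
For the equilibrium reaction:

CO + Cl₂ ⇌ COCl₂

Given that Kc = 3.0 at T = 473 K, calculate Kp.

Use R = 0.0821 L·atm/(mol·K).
K_p = 0.0773

Δn = (moles gaseous products) − (moles gaseous reactants) = -1
T = 473 K; RT = 0.0821 × 473 = 38.8333
Kp = Kc·(RT)^Δn = 3.0 × (38.8333)^-1 = 3.0 × 0.0257511 = 0.0773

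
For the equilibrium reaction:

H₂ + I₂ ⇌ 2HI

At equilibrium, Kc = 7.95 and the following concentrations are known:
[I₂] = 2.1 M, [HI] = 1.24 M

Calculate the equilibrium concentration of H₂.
[H₂] = 0.0921 M

Kc = ([HI]^2) / ([H₂] × [I₂]) = 7.95
[H₂]^1 = (product terms)/(Kc · other reactant terms) = 1.5376 / (7.95 · 2.1) = 0.092099
[H₂] = 0.0921 M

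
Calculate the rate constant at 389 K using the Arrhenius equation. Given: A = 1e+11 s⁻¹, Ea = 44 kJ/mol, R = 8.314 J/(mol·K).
1.23e+05 s⁻¹

k = A·exp(-Ea/(R·T)) = 1e+11·exp(-44000/(8.314·389)) = 1e+11·exp(-13.6048) = 1e+11·1.2345e-06 = 1.23e+05 s⁻¹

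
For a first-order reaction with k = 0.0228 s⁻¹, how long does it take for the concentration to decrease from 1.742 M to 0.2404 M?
86.86 s

From ln[A] = ln[A]₀ - k·t: t = ln([A]₀/[A])/k = ln(1.742/0.2404)/0.0228 = ln(7.2463)/0.0228 = 1.9805/0.0228 = 86.86 s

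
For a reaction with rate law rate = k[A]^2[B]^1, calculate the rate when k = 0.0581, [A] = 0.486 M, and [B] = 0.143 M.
0.001962 M/s

rate = k·[A]^2·[B]^1 = 0.0581·(0.486)^2·(0.143)^1 = 0.0581·0.236196·0.143 = 0.001962 M/s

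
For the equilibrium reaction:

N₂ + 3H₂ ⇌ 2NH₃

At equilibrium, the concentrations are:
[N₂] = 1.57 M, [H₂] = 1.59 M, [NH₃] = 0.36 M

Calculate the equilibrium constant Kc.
K_c = 0.0205

Kc = ([NH₃]^2) / ([N₂] × [H₂]^3)
   = ((0.36)^2) / ((1.57)·(1.59)^3)
   = 0.1296 / 6.3109 = 0.0205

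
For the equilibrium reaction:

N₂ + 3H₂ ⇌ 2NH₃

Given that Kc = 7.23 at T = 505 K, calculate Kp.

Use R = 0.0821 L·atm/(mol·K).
K_p = 0.0042

Δn = (moles gaseous products) − (moles gaseous reactants) = -2
T = 505 K; RT = 0.0821 × 505 = 41.4605
Kp = Kc·(RT)^Δn = 7.23 × (41.4605)^-2 = 7.23 × 0.000581743 = 0.0042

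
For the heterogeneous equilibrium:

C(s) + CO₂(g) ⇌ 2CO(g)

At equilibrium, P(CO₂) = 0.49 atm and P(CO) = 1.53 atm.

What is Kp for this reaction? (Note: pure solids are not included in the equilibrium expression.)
K_p = 4.777

Solid C is excluded.
Kp = P(CO)²/P(CO₂) = (1.53)²/0.49 = 2.341/0.49 = 4.777.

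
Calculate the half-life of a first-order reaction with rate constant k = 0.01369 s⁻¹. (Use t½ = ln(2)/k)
50.63 s

t½ = ln(2)/k = 0.6931/0.01369 = 50.63 s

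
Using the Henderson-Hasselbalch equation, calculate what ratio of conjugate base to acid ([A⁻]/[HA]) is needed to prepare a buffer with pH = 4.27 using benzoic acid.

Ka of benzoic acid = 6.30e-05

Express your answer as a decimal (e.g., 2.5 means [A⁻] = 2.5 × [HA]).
[A⁻]/[HA] = 1.173

pKa = −log(6.30e-05) = 4.2007. pH = pKa + log([A⁻]/[HA]). 4.27 = 4.2007 + log(ratio). log(ratio) = 4.27 − 4.2007 = 0.0693. ratio = 10^(0.0693) = 1.173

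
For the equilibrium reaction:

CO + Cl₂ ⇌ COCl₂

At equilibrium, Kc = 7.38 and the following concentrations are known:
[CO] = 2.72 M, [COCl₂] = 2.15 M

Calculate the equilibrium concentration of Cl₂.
[Cl₂] = 0.1071 M

Kc = ([COCl₂]) / ([CO] × [Cl₂]) = 7.38
[Cl₂]^1 = (product terms)/(Kc · other reactant terms) = 2.15 / (7.38 · 2.72) = 0.10711
[Cl₂] = 0.1071 M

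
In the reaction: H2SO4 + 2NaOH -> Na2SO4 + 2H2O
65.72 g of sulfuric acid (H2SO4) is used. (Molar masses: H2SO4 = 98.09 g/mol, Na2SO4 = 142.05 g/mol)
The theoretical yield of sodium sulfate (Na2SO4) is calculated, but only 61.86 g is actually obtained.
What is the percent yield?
Moles of H2SO4 = 65.72 g ÷ 98.09 g/mol = 0.669997 mol
Mole ratio: 1 mol Na2SO4 / 1 mol H2SO4
Moles of Na2SO4 = 0.669997 × (1/1) = 0.669997 mol
Theoretical yield = 0.669997 mol × 142.05 g/mol = 95.173 g
Actual yield = 61.86 g
Percent yield = (61.86 / 95.173) × 100% = 65.0%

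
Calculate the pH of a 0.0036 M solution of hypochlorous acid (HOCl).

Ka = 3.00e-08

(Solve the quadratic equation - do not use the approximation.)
pH = 4.98

x² + Ka×x - Ka×C = 0. Using quadratic formula: [H⁺] = 1.0377e-05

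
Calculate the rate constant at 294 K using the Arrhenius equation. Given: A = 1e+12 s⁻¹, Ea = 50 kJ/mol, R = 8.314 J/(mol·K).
1.31e+03 s⁻¹

k = A·exp(-Ea/(R·T)) = 1e+12·exp(-50000/(8.314·294)) = 1e+12·exp(-20.4556) = 1e+12·1.3069e-09 = 1.31e+03 s⁻¹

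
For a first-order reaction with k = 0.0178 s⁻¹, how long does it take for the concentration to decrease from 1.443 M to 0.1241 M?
137.83 s

From ln[A] = ln[A]₀ - k·t: t = ln([A]₀/[A])/k = ln(1.443/0.1241)/0.0178 = ln(11.6277)/0.0178 = 2.4534/0.0178 = 137.83 s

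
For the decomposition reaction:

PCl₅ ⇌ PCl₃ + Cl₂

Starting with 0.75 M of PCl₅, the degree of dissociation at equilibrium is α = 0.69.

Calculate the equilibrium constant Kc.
K_c = 1.1519

x = α·[A]₀ = 0.69 × 0.75 = 0.5175 M dissociated.
At eq: [PCl₅] = 0.75 − 0.5175 = 0.2325 M; [PCl₃] = [Cl₂] = x = 0.5175 M.
Kc = [PCl₃][Cl₂]/[PCl₅] = (0.5175)²/0.2325 = 1.152.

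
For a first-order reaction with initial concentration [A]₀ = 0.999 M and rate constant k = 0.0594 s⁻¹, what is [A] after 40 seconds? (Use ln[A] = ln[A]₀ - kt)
0.0928 M

ln[A] = ln[A]₀ - k·t = ln(0.999) - (0.0594)·(40) = -0.0010 - 2.3760 = -2.3770
[A] = e^(-2.3770) = 0.0928 M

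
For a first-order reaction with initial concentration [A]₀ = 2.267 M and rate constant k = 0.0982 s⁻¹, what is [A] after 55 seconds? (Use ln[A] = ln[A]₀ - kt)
0.0102 M

ln[A] = ln[A]₀ - k·t = ln(2.267) - (0.0982)·(55) = 0.8185 - 5.4010 = -4.5825
[A] = e^(-4.5825) = 0.0102 M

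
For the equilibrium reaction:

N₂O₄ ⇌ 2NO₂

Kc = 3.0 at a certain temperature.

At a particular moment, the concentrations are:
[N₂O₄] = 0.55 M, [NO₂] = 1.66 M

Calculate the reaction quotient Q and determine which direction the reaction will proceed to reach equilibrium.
Q = 5.010, Q > K, reaction proceeds reverse (toward reactants)

Q = ([NO₂]^2) / ([N₂O₄])
  = ((1.66)^2) / ((0.55)) = 2.7556/0.55 = 5.01
Since Q = 5.01 > Kc = 3.0, the reaction proceeds reverse (toward reactants) to reach equilibrium.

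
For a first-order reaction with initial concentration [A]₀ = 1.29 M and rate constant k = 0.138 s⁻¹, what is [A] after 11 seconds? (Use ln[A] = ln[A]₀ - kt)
0.2827 M

ln[A] = ln[A]₀ - k·t = ln(1.29) - (0.138)·(11) = 0.2546 - 1.5180 = -1.2634
[A] = e^(-1.2634) = 0.2827 M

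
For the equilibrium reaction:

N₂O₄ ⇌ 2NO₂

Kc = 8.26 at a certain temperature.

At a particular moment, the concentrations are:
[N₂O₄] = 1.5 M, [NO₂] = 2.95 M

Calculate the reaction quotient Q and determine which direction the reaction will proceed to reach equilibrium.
Q = 5.802, Q < K, reaction proceeds forward (toward products)

Q = ([NO₂]^2) / ([N₂O₄])
  = ((2.95)^2) / ((1.5)) = 8.7025/1.5 = 5.802
Since Q = 5.802 < Kc = 8.26, the reaction proceeds forward (toward products) to reach equilibrium.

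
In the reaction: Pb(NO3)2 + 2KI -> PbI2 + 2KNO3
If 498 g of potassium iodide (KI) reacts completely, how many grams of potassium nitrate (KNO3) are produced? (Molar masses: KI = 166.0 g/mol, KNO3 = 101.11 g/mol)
Moles of KI = 498 g ÷ 166.0 g/mol = 3 mol
Mole ratio: 2 mol KNO3 / 2 mol KI
Moles of KNO3 = 3 × (2/2) = 3 mol
Mass of KNO3 = 3 mol × 101.11 g/mol = 303.3 g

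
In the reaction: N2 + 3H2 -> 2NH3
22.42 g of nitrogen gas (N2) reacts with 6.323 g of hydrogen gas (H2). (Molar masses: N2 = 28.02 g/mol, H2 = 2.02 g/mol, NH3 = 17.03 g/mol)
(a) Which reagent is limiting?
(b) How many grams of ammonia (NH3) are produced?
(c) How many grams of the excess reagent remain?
(a) N2, (b) 27.25 g, (c) 1.474 g

Moles of N2 = 22.42 g ÷ 28.02 g/mol = 0.800143 mol
Moles of H2 = 6.323 g ÷ 2.02 g/mol = 3.1302 mol
Moles ÷ coefficient: N2: 0.800143/1 = 0.8001, H2: 3.1302/3 = 1.043
(a) N2 has the smaller value, so N2 is the limiting reagent.
(b) Moles of NH3 = 0.800143 mol N2 × (2/1) = 1.60029 mol; mass = 1.60029 mol × 17.03 g/mol = 27.25 g
(c) H2 consumed = 0.800143 × (3/1) = 2.40043 mol; remaining = 3.1302 − 2.40043 = 0.72977 mol; mass = 0.72977 mol × 2.02 g/mol = 1.474 g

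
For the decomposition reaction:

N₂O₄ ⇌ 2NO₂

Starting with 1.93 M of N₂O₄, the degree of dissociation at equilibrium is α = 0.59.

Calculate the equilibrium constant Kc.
K_c = 6.5545

x = α·[A]₀ = 0.59 × 1.93 = 1.139 M dissociated.
At eq: [N₂O₄] = 1.93 − 1.139 = 0.7913 M; [NO₂] = 2x = 2.277 M.
Kc = [NO₂]²/[N₂O₄] = (2.277)²/0.7913 = 6.554.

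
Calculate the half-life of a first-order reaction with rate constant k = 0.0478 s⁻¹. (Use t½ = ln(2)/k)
14.50 s

t½ = ln(2)/k = 0.6931/0.0478 = 14.50 s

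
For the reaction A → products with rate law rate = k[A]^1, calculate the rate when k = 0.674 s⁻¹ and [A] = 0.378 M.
0.2548 M/s

rate = k·[A]^1 = 0.674·(0.378)^1 = 0.674·0.378 = 0.2548 M/s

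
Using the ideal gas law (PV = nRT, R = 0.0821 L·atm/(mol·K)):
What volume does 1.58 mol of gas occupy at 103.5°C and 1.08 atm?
T = 103.5°C + 273.15 = 376.65 K
V = nRT/P = (1.58 × 0.0821 × 376.65) / 1.08
V = 45.24 L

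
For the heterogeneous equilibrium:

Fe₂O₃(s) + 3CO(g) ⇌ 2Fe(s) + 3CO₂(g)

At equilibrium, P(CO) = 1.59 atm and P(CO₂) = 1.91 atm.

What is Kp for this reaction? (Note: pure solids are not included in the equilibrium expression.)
K_p = 1.733

Solids (Fe₂O₃, Fe) are excluded.
Kp = P(CO₂)³/P(CO)³ = (1.91)³/(1.59)³ = 6.968/4.02 = 1.733.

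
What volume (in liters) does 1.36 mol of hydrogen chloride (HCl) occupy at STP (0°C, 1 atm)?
At STP, 1 mol of gas occupies 22.4 L
Volume = 1.36 mol × 22.4 L/mol = 30.46 L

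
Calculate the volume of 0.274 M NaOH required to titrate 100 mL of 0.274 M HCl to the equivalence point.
V_{base} = 100.0 mL

At equivalence: moles acid = moles base.
moles HCl = 0.274 M × 0.1 L = 0.0274 mol
V_NaOH = 0.0274 mol ÷ 0.274 M = 0.1 L = 100.0 mL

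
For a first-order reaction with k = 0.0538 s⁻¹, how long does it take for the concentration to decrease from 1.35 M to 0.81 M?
9.49 s

From ln[A] = ln[A]₀ - k·t: t = ln([A]₀/[A])/k = ln(1.35/0.81)/0.0538 = ln(1.6667)/0.0538 = 0.5108/0.0538 = 9.49 s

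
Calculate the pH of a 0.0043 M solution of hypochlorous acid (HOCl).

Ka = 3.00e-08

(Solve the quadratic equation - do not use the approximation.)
pH = 4.95

x² + Ka×x - Ka×C = 0. Using quadratic formula: [H⁺] = 1.1343e-05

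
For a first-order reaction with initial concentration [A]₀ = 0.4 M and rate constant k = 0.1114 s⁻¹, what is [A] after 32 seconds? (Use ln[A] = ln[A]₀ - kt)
0.0113 M

ln[A] = ln[A]₀ - k·t = ln(0.4) - (0.1114)·(32) = -0.9163 - 3.5648 = -4.4811
[A] = e^(-4.4811) = 0.0113 M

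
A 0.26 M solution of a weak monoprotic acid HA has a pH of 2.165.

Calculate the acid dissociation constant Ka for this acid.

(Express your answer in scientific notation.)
K_a = 1.85e-04

[H⁺] = 10^(−pH) = 10^(−2.165) = 6.839e-03 M. For HA ⇌ H⁺ + A⁻, Ka = x²/(C − x) = (6.839e-03)²/(0.26 − 6.839e-03) = 1.85e-04.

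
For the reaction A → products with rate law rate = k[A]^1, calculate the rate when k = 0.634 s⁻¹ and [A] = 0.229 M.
0.1452 M/s

rate = k·[A]^1 = 0.634·(0.229)^1 = 0.634·0.229 = 0.1452 M/s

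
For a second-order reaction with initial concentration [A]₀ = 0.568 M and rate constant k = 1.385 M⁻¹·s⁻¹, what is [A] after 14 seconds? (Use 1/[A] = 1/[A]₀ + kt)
0.0473 M

1/[A] = 1/[A]₀ + k·t = 1/0.568 + (1.385)·(14) = 1.7606 + 19.3900 = 21.1506
[A] = 1/21.1506 = 0.0473 M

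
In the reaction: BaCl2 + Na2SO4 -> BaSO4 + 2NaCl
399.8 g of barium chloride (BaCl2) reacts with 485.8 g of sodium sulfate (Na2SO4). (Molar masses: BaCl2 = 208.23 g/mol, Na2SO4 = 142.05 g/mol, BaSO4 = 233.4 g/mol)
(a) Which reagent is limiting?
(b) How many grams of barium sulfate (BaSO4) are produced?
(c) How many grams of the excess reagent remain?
(a) BaCl2, (b) 448.1 g, (c) 213.1 g

Moles of BaCl2 = 399.8 g ÷ 208.23 g/mol = 1.91999 mol
Moles of Na2SO4 = 485.8 g ÷ 142.05 g/mol = 3.41992 mol
Moles ÷ coefficient: BaCl2: 1.91999/1 = 1.92, Na2SO4: 3.41992/1 = 3.42
(a) BaCl2 has the smaller value, so BaCl2 is the limiting reagent.
(b) Moles of BaSO4 = 1.91999 mol BaCl2 × (1/1) = 1.91999 mol; mass = 1.91999 mol × 233.4 g/mol = 448.1 g
(c) Na2SO4 consumed = 1.91999 × (1/1) = 1.91999 mol; remaining = 3.41992 − 1.91999 = 1.49993 mol; mass = 1.49993 mol × 142.05 g/mol = 213.1 g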